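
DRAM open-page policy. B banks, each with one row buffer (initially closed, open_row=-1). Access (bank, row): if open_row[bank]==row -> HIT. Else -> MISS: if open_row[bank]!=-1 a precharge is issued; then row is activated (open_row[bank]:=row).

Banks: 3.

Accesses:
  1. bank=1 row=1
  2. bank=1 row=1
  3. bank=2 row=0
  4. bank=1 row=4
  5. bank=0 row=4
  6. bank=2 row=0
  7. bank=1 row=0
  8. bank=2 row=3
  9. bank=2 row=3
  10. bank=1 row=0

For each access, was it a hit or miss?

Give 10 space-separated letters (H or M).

Acc 1: bank1 row1 -> MISS (open row1); precharges=0
Acc 2: bank1 row1 -> HIT
Acc 3: bank2 row0 -> MISS (open row0); precharges=0
Acc 4: bank1 row4 -> MISS (open row4); precharges=1
Acc 5: bank0 row4 -> MISS (open row4); precharges=1
Acc 6: bank2 row0 -> HIT
Acc 7: bank1 row0 -> MISS (open row0); precharges=2
Acc 8: bank2 row3 -> MISS (open row3); precharges=3
Acc 9: bank2 row3 -> HIT
Acc 10: bank1 row0 -> HIT

Answer: M H M M M H M M H H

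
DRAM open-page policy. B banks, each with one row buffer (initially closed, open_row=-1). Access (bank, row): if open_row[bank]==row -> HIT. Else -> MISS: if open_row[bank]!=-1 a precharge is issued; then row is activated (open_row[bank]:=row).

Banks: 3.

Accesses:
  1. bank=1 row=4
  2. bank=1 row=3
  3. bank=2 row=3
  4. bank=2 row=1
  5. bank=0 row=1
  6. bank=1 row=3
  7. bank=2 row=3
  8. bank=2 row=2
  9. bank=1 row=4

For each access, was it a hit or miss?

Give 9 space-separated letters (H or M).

Acc 1: bank1 row4 -> MISS (open row4); precharges=0
Acc 2: bank1 row3 -> MISS (open row3); precharges=1
Acc 3: bank2 row3 -> MISS (open row3); precharges=1
Acc 4: bank2 row1 -> MISS (open row1); precharges=2
Acc 5: bank0 row1 -> MISS (open row1); precharges=2
Acc 6: bank1 row3 -> HIT
Acc 7: bank2 row3 -> MISS (open row3); precharges=3
Acc 8: bank2 row2 -> MISS (open row2); precharges=4
Acc 9: bank1 row4 -> MISS (open row4); precharges=5

Answer: M M M M M H M M M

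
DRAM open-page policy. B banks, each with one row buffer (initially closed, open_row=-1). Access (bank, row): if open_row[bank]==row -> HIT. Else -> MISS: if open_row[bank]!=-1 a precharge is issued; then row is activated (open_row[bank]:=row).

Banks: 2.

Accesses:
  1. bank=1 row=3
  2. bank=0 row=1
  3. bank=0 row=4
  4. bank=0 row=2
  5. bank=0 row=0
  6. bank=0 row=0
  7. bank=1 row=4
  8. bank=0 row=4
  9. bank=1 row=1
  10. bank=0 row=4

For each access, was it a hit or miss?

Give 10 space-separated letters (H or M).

Answer: M M M M M H M M M H

Derivation:
Acc 1: bank1 row3 -> MISS (open row3); precharges=0
Acc 2: bank0 row1 -> MISS (open row1); precharges=0
Acc 3: bank0 row4 -> MISS (open row4); precharges=1
Acc 4: bank0 row2 -> MISS (open row2); precharges=2
Acc 5: bank0 row0 -> MISS (open row0); precharges=3
Acc 6: bank0 row0 -> HIT
Acc 7: bank1 row4 -> MISS (open row4); precharges=4
Acc 8: bank0 row4 -> MISS (open row4); precharges=5
Acc 9: bank1 row1 -> MISS (open row1); precharges=6
Acc 10: bank0 row4 -> HIT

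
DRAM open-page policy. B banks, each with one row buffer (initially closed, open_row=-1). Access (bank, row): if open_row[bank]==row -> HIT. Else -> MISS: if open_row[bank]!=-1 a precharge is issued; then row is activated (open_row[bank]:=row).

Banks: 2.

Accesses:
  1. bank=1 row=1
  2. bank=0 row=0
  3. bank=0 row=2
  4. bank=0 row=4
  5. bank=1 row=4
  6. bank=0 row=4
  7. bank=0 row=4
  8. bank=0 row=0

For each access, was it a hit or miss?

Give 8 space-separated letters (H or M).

Acc 1: bank1 row1 -> MISS (open row1); precharges=0
Acc 2: bank0 row0 -> MISS (open row0); precharges=0
Acc 3: bank0 row2 -> MISS (open row2); precharges=1
Acc 4: bank0 row4 -> MISS (open row4); precharges=2
Acc 5: bank1 row4 -> MISS (open row4); precharges=3
Acc 6: bank0 row4 -> HIT
Acc 7: bank0 row4 -> HIT
Acc 8: bank0 row0 -> MISS (open row0); precharges=4

Answer: M M M M M H H M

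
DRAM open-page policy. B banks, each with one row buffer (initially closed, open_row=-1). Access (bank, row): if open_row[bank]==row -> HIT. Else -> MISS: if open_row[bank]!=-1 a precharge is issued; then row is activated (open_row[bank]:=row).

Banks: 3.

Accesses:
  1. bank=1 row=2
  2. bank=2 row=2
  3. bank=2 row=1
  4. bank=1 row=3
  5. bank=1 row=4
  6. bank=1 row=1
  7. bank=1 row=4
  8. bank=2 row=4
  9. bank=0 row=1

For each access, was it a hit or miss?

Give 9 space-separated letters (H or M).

Acc 1: bank1 row2 -> MISS (open row2); precharges=0
Acc 2: bank2 row2 -> MISS (open row2); precharges=0
Acc 3: bank2 row1 -> MISS (open row1); precharges=1
Acc 4: bank1 row3 -> MISS (open row3); precharges=2
Acc 5: bank1 row4 -> MISS (open row4); precharges=3
Acc 6: bank1 row1 -> MISS (open row1); precharges=4
Acc 7: bank1 row4 -> MISS (open row4); precharges=5
Acc 8: bank2 row4 -> MISS (open row4); precharges=6
Acc 9: bank0 row1 -> MISS (open row1); precharges=6

Answer: M M M M M M M M M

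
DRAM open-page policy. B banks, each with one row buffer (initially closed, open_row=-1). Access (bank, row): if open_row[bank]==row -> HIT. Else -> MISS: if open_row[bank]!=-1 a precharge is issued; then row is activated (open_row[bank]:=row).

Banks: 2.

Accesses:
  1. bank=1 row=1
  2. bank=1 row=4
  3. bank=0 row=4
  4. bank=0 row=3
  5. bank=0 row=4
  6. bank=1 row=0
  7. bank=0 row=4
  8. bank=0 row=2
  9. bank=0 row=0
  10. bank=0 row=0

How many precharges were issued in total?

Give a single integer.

Acc 1: bank1 row1 -> MISS (open row1); precharges=0
Acc 2: bank1 row4 -> MISS (open row4); precharges=1
Acc 3: bank0 row4 -> MISS (open row4); precharges=1
Acc 4: bank0 row3 -> MISS (open row3); precharges=2
Acc 5: bank0 row4 -> MISS (open row4); precharges=3
Acc 6: bank1 row0 -> MISS (open row0); precharges=4
Acc 7: bank0 row4 -> HIT
Acc 8: bank0 row2 -> MISS (open row2); precharges=5
Acc 9: bank0 row0 -> MISS (open row0); precharges=6
Acc 10: bank0 row0 -> HIT

Answer: 6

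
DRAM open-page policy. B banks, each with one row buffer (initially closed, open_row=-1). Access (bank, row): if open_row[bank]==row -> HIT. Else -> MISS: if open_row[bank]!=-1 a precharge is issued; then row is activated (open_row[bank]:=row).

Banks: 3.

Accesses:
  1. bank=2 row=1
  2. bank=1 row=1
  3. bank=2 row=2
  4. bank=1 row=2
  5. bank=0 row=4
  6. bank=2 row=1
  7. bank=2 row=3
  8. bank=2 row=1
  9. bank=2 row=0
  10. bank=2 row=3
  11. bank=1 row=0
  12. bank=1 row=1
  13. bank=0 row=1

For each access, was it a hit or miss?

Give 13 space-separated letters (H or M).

Answer: M M M M M M M M M M M M M

Derivation:
Acc 1: bank2 row1 -> MISS (open row1); precharges=0
Acc 2: bank1 row1 -> MISS (open row1); precharges=0
Acc 3: bank2 row2 -> MISS (open row2); precharges=1
Acc 4: bank1 row2 -> MISS (open row2); precharges=2
Acc 5: bank0 row4 -> MISS (open row4); precharges=2
Acc 6: bank2 row1 -> MISS (open row1); precharges=3
Acc 7: bank2 row3 -> MISS (open row3); precharges=4
Acc 8: bank2 row1 -> MISS (open row1); precharges=5
Acc 9: bank2 row0 -> MISS (open row0); precharges=6
Acc 10: bank2 row3 -> MISS (open row3); precharges=7
Acc 11: bank1 row0 -> MISS (open row0); precharges=8
Acc 12: bank1 row1 -> MISS (open row1); precharges=9
Acc 13: bank0 row1 -> MISS (open row1); precharges=10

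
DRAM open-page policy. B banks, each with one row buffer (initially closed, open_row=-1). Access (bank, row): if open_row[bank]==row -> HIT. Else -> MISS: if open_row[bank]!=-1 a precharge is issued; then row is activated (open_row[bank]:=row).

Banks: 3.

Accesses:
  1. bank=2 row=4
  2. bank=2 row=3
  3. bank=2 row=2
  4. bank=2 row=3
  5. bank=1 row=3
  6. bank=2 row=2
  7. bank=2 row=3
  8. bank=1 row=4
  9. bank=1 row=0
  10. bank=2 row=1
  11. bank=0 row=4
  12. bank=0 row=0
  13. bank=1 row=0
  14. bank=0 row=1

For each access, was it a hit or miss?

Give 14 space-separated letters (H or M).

Acc 1: bank2 row4 -> MISS (open row4); precharges=0
Acc 2: bank2 row3 -> MISS (open row3); precharges=1
Acc 3: bank2 row2 -> MISS (open row2); precharges=2
Acc 4: bank2 row3 -> MISS (open row3); precharges=3
Acc 5: bank1 row3 -> MISS (open row3); precharges=3
Acc 6: bank2 row2 -> MISS (open row2); precharges=4
Acc 7: bank2 row3 -> MISS (open row3); precharges=5
Acc 8: bank1 row4 -> MISS (open row4); precharges=6
Acc 9: bank1 row0 -> MISS (open row0); precharges=7
Acc 10: bank2 row1 -> MISS (open row1); precharges=8
Acc 11: bank0 row4 -> MISS (open row4); precharges=8
Acc 12: bank0 row0 -> MISS (open row0); precharges=9
Acc 13: bank1 row0 -> HIT
Acc 14: bank0 row1 -> MISS (open row1); precharges=10

Answer: M M M M M M M M M M M M H M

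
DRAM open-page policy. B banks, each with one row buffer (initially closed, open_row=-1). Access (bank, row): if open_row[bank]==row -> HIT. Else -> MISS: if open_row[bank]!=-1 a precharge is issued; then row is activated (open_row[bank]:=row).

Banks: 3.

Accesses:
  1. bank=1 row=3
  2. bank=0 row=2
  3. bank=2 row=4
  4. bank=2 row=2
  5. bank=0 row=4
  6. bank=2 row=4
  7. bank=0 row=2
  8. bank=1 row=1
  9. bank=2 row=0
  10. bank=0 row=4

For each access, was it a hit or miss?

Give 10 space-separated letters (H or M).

Acc 1: bank1 row3 -> MISS (open row3); precharges=0
Acc 2: bank0 row2 -> MISS (open row2); precharges=0
Acc 3: bank2 row4 -> MISS (open row4); precharges=0
Acc 4: bank2 row2 -> MISS (open row2); precharges=1
Acc 5: bank0 row4 -> MISS (open row4); precharges=2
Acc 6: bank2 row4 -> MISS (open row4); precharges=3
Acc 7: bank0 row2 -> MISS (open row2); precharges=4
Acc 8: bank1 row1 -> MISS (open row1); precharges=5
Acc 9: bank2 row0 -> MISS (open row0); precharges=6
Acc 10: bank0 row4 -> MISS (open row4); precharges=7

Answer: M M M M M M M M M M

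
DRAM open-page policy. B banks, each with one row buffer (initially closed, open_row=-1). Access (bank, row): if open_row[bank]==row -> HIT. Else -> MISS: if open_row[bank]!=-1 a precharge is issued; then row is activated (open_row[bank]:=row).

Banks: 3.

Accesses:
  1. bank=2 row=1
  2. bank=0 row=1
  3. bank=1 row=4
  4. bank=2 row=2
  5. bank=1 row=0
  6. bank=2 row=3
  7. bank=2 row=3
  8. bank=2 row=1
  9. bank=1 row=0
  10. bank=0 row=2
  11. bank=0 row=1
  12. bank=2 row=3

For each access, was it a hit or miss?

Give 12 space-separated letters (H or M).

Acc 1: bank2 row1 -> MISS (open row1); precharges=0
Acc 2: bank0 row1 -> MISS (open row1); precharges=0
Acc 3: bank1 row4 -> MISS (open row4); precharges=0
Acc 4: bank2 row2 -> MISS (open row2); precharges=1
Acc 5: bank1 row0 -> MISS (open row0); precharges=2
Acc 6: bank2 row3 -> MISS (open row3); precharges=3
Acc 7: bank2 row3 -> HIT
Acc 8: bank2 row1 -> MISS (open row1); precharges=4
Acc 9: bank1 row0 -> HIT
Acc 10: bank0 row2 -> MISS (open row2); precharges=5
Acc 11: bank0 row1 -> MISS (open row1); precharges=6
Acc 12: bank2 row3 -> MISS (open row3); precharges=7

Answer: M M M M M M H M H M M M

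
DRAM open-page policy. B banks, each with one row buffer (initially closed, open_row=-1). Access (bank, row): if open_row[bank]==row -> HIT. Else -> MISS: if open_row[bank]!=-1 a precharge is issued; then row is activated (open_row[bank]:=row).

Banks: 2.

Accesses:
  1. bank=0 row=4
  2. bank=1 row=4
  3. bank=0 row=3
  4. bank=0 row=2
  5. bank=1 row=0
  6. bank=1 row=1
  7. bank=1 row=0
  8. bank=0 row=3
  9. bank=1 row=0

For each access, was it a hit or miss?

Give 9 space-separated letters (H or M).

Answer: M M M M M M M M H

Derivation:
Acc 1: bank0 row4 -> MISS (open row4); precharges=0
Acc 2: bank1 row4 -> MISS (open row4); precharges=0
Acc 3: bank0 row3 -> MISS (open row3); precharges=1
Acc 4: bank0 row2 -> MISS (open row2); precharges=2
Acc 5: bank1 row0 -> MISS (open row0); precharges=3
Acc 6: bank1 row1 -> MISS (open row1); precharges=4
Acc 7: bank1 row0 -> MISS (open row0); precharges=5
Acc 8: bank0 row3 -> MISS (open row3); precharges=6
Acc 9: bank1 row0 -> HIT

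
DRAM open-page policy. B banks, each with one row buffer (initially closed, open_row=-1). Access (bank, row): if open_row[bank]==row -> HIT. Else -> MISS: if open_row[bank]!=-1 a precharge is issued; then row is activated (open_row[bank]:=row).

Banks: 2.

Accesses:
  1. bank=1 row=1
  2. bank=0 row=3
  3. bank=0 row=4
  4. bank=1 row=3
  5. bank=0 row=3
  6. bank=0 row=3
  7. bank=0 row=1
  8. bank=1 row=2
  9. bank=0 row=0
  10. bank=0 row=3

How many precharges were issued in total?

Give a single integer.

Acc 1: bank1 row1 -> MISS (open row1); precharges=0
Acc 2: bank0 row3 -> MISS (open row3); precharges=0
Acc 3: bank0 row4 -> MISS (open row4); precharges=1
Acc 4: bank1 row3 -> MISS (open row3); precharges=2
Acc 5: bank0 row3 -> MISS (open row3); precharges=3
Acc 6: bank0 row3 -> HIT
Acc 7: bank0 row1 -> MISS (open row1); precharges=4
Acc 8: bank1 row2 -> MISS (open row2); precharges=5
Acc 9: bank0 row0 -> MISS (open row0); precharges=6
Acc 10: bank0 row3 -> MISS (open row3); precharges=7

Answer: 7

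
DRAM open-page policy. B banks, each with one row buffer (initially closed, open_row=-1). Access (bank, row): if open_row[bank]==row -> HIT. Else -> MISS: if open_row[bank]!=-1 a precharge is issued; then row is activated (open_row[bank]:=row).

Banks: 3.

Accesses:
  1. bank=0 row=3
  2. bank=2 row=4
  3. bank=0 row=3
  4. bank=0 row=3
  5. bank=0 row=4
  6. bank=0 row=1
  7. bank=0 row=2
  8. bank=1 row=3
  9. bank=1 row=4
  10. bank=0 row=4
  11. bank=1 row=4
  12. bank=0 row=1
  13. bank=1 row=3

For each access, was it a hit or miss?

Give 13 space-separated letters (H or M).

Answer: M M H H M M M M M M H M M

Derivation:
Acc 1: bank0 row3 -> MISS (open row3); precharges=0
Acc 2: bank2 row4 -> MISS (open row4); precharges=0
Acc 3: bank0 row3 -> HIT
Acc 4: bank0 row3 -> HIT
Acc 5: bank0 row4 -> MISS (open row4); precharges=1
Acc 6: bank0 row1 -> MISS (open row1); precharges=2
Acc 7: bank0 row2 -> MISS (open row2); precharges=3
Acc 8: bank1 row3 -> MISS (open row3); precharges=3
Acc 9: bank1 row4 -> MISS (open row4); precharges=4
Acc 10: bank0 row4 -> MISS (open row4); precharges=5
Acc 11: bank1 row4 -> HIT
Acc 12: bank0 row1 -> MISS (open row1); precharges=6
Acc 13: bank1 row3 -> MISS (open row3); precharges=7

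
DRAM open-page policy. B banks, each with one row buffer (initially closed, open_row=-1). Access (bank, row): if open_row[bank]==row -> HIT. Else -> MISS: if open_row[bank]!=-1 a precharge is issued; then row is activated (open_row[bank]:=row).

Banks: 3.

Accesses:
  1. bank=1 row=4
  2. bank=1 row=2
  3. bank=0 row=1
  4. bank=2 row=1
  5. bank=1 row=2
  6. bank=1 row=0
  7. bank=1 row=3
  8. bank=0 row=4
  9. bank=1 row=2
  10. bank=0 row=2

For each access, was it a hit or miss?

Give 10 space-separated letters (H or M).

Answer: M M M M H M M M M M

Derivation:
Acc 1: bank1 row4 -> MISS (open row4); precharges=0
Acc 2: bank1 row2 -> MISS (open row2); precharges=1
Acc 3: bank0 row1 -> MISS (open row1); precharges=1
Acc 4: bank2 row1 -> MISS (open row1); precharges=1
Acc 5: bank1 row2 -> HIT
Acc 6: bank1 row0 -> MISS (open row0); precharges=2
Acc 7: bank1 row3 -> MISS (open row3); precharges=3
Acc 8: bank0 row4 -> MISS (open row4); precharges=4
Acc 9: bank1 row2 -> MISS (open row2); precharges=5
Acc 10: bank0 row2 -> MISS (open row2); precharges=6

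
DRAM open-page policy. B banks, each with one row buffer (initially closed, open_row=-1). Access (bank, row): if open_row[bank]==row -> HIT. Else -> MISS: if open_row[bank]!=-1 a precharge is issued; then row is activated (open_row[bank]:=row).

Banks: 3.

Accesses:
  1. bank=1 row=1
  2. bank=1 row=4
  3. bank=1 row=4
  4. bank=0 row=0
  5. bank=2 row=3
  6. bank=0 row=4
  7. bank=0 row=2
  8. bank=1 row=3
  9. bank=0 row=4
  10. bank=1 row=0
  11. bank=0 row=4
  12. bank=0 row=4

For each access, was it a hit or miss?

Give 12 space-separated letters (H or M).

Answer: M M H M M M M M M M H H

Derivation:
Acc 1: bank1 row1 -> MISS (open row1); precharges=0
Acc 2: bank1 row4 -> MISS (open row4); precharges=1
Acc 3: bank1 row4 -> HIT
Acc 4: bank0 row0 -> MISS (open row0); precharges=1
Acc 5: bank2 row3 -> MISS (open row3); precharges=1
Acc 6: bank0 row4 -> MISS (open row4); precharges=2
Acc 7: bank0 row2 -> MISS (open row2); precharges=3
Acc 8: bank1 row3 -> MISS (open row3); precharges=4
Acc 9: bank0 row4 -> MISS (open row4); precharges=5
Acc 10: bank1 row0 -> MISS (open row0); precharges=6
Acc 11: bank0 row4 -> HIT
Acc 12: bank0 row4 -> HIT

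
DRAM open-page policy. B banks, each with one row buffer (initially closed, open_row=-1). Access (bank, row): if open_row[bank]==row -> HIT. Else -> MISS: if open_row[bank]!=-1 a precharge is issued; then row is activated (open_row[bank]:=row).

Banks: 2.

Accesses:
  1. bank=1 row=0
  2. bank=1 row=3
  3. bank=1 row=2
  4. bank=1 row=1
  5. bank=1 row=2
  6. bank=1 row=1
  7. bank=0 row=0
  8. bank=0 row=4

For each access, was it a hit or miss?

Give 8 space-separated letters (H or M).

Acc 1: bank1 row0 -> MISS (open row0); precharges=0
Acc 2: bank1 row3 -> MISS (open row3); precharges=1
Acc 3: bank1 row2 -> MISS (open row2); precharges=2
Acc 4: bank1 row1 -> MISS (open row1); precharges=3
Acc 5: bank1 row2 -> MISS (open row2); precharges=4
Acc 6: bank1 row1 -> MISS (open row1); precharges=5
Acc 7: bank0 row0 -> MISS (open row0); precharges=5
Acc 8: bank0 row4 -> MISS (open row4); precharges=6

Answer: M M M M M M M M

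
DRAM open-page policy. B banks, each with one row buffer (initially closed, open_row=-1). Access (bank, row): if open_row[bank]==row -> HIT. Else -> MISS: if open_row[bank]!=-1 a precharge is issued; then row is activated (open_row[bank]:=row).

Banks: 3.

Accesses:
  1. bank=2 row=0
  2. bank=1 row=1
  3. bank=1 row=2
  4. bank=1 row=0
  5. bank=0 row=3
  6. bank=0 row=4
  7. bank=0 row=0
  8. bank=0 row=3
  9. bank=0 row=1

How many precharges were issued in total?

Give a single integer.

Acc 1: bank2 row0 -> MISS (open row0); precharges=0
Acc 2: bank1 row1 -> MISS (open row1); precharges=0
Acc 3: bank1 row2 -> MISS (open row2); precharges=1
Acc 4: bank1 row0 -> MISS (open row0); precharges=2
Acc 5: bank0 row3 -> MISS (open row3); precharges=2
Acc 6: bank0 row4 -> MISS (open row4); precharges=3
Acc 7: bank0 row0 -> MISS (open row0); precharges=4
Acc 8: bank0 row3 -> MISS (open row3); precharges=5
Acc 9: bank0 row1 -> MISS (open row1); precharges=6

Answer: 6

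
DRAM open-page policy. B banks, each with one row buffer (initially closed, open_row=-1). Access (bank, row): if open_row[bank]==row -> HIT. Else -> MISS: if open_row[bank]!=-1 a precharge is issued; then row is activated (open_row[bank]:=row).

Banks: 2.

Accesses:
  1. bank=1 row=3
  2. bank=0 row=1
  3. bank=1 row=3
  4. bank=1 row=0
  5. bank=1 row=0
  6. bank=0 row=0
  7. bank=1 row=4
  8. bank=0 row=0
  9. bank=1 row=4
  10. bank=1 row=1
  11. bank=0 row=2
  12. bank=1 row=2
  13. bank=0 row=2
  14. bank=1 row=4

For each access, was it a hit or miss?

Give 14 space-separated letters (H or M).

Acc 1: bank1 row3 -> MISS (open row3); precharges=0
Acc 2: bank0 row1 -> MISS (open row1); precharges=0
Acc 3: bank1 row3 -> HIT
Acc 4: bank1 row0 -> MISS (open row0); precharges=1
Acc 5: bank1 row0 -> HIT
Acc 6: bank0 row0 -> MISS (open row0); precharges=2
Acc 7: bank1 row4 -> MISS (open row4); precharges=3
Acc 8: bank0 row0 -> HIT
Acc 9: bank1 row4 -> HIT
Acc 10: bank1 row1 -> MISS (open row1); precharges=4
Acc 11: bank0 row2 -> MISS (open row2); precharges=5
Acc 12: bank1 row2 -> MISS (open row2); precharges=6
Acc 13: bank0 row2 -> HIT
Acc 14: bank1 row4 -> MISS (open row4); precharges=7

Answer: M M H M H M M H H M M M H M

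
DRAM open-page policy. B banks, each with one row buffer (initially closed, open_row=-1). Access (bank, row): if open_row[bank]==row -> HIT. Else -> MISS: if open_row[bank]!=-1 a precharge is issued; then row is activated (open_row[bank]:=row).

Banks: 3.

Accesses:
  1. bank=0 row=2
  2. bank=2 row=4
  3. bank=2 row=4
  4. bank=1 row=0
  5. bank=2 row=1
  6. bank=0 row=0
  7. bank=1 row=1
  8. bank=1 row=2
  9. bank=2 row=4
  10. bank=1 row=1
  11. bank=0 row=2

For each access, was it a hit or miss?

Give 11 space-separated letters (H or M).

Acc 1: bank0 row2 -> MISS (open row2); precharges=0
Acc 2: bank2 row4 -> MISS (open row4); precharges=0
Acc 3: bank2 row4 -> HIT
Acc 4: bank1 row0 -> MISS (open row0); precharges=0
Acc 5: bank2 row1 -> MISS (open row1); precharges=1
Acc 6: bank0 row0 -> MISS (open row0); precharges=2
Acc 7: bank1 row1 -> MISS (open row1); precharges=3
Acc 8: bank1 row2 -> MISS (open row2); precharges=4
Acc 9: bank2 row4 -> MISS (open row4); precharges=5
Acc 10: bank1 row1 -> MISS (open row1); precharges=6
Acc 11: bank0 row2 -> MISS (open row2); precharges=7

Answer: M M H M M M M M M M M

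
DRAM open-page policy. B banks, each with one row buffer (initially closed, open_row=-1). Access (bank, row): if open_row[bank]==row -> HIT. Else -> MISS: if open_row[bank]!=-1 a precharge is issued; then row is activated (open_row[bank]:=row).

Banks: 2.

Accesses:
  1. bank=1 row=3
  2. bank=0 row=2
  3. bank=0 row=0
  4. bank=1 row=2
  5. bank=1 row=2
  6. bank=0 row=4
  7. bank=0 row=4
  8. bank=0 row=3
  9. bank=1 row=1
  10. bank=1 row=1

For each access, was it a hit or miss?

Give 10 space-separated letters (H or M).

Answer: M M M M H M H M M H

Derivation:
Acc 1: bank1 row3 -> MISS (open row3); precharges=0
Acc 2: bank0 row2 -> MISS (open row2); precharges=0
Acc 3: bank0 row0 -> MISS (open row0); precharges=1
Acc 4: bank1 row2 -> MISS (open row2); precharges=2
Acc 5: bank1 row2 -> HIT
Acc 6: bank0 row4 -> MISS (open row4); precharges=3
Acc 7: bank0 row4 -> HIT
Acc 8: bank0 row3 -> MISS (open row3); precharges=4
Acc 9: bank1 row1 -> MISS (open row1); precharges=5
Acc 10: bank1 row1 -> HIT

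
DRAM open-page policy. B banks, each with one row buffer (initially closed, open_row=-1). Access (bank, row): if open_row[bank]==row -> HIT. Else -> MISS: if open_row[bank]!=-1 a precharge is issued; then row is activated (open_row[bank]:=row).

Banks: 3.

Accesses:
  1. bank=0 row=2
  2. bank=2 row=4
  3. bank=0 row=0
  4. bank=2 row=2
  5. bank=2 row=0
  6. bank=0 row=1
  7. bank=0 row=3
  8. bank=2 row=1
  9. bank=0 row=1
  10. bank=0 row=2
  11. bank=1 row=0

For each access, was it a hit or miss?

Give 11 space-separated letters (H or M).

Answer: M M M M M M M M M M M

Derivation:
Acc 1: bank0 row2 -> MISS (open row2); precharges=0
Acc 2: bank2 row4 -> MISS (open row4); precharges=0
Acc 3: bank0 row0 -> MISS (open row0); precharges=1
Acc 4: bank2 row2 -> MISS (open row2); precharges=2
Acc 5: bank2 row0 -> MISS (open row0); precharges=3
Acc 6: bank0 row1 -> MISS (open row1); precharges=4
Acc 7: bank0 row3 -> MISS (open row3); precharges=5
Acc 8: bank2 row1 -> MISS (open row1); precharges=6
Acc 9: bank0 row1 -> MISS (open row1); precharges=7
Acc 10: bank0 row2 -> MISS (open row2); precharges=8
Acc 11: bank1 row0 -> MISS (open row0); precharges=8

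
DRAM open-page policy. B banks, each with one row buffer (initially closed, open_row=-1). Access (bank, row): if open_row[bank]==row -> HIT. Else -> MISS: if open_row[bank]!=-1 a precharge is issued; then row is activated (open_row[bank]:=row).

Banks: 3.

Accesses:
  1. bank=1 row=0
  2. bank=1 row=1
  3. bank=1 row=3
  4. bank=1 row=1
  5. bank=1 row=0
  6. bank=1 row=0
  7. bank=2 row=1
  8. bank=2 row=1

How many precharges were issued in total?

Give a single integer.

Answer: 4

Derivation:
Acc 1: bank1 row0 -> MISS (open row0); precharges=0
Acc 2: bank1 row1 -> MISS (open row1); precharges=1
Acc 3: bank1 row3 -> MISS (open row3); precharges=2
Acc 4: bank1 row1 -> MISS (open row1); precharges=3
Acc 5: bank1 row0 -> MISS (open row0); precharges=4
Acc 6: bank1 row0 -> HIT
Acc 7: bank2 row1 -> MISS (open row1); precharges=4
Acc 8: bank2 row1 -> HIT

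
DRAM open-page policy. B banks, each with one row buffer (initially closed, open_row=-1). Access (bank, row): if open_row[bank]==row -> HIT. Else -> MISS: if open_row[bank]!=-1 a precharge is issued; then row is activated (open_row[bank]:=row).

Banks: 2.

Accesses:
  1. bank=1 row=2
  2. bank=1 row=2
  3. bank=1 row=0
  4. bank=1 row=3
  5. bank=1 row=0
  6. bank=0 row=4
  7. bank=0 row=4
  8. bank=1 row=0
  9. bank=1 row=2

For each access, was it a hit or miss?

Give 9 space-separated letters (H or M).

Answer: M H M M M M H H M

Derivation:
Acc 1: bank1 row2 -> MISS (open row2); precharges=0
Acc 2: bank1 row2 -> HIT
Acc 3: bank1 row0 -> MISS (open row0); precharges=1
Acc 4: bank1 row3 -> MISS (open row3); precharges=2
Acc 5: bank1 row0 -> MISS (open row0); precharges=3
Acc 6: bank0 row4 -> MISS (open row4); precharges=3
Acc 7: bank0 row4 -> HIT
Acc 8: bank1 row0 -> HIT
Acc 9: bank1 row2 -> MISS (open row2); precharges=4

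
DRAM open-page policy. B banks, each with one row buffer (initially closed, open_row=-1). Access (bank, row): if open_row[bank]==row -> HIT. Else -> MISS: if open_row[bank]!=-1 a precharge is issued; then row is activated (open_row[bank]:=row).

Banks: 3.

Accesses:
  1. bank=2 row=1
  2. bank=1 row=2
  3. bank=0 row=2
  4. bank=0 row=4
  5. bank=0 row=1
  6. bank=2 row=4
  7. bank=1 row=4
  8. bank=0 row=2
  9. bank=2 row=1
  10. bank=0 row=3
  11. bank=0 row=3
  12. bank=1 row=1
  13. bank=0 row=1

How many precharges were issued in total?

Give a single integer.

Acc 1: bank2 row1 -> MISS (open row1); precharges=0
Acc 2: bank1 row2 -> MISS (open row2); precharges=0
Acc 3: bank0 row2 -> MISS (open row2); precharges=0
Acc 4: bank0 row4 -> MISS (open row4); precharges=1
Acc 5: bank0 row1 -> MISS (open row1); precharges=2
Acc 6: bank2 row4 -> MISS (open row4); precharges=3
Acc 7: bank1 row4 -> MISS (open row4); precharges=4
Acc 8: bank0 row2 -> MISS (open row2); precharges=5
Acc 9: bank2 row1 -> MISS (open row1); precharges=6
Acc 10: bank0 row3 -> MISS (open row3); precharges=7
Acc 11: bank0 row3 -> HIT
Acc 12: bank1 row1 -> MISS (open row1); precharges=8
Acc 13: bank0 row1 -> MISS (open row1); precharges=9

Answer: 9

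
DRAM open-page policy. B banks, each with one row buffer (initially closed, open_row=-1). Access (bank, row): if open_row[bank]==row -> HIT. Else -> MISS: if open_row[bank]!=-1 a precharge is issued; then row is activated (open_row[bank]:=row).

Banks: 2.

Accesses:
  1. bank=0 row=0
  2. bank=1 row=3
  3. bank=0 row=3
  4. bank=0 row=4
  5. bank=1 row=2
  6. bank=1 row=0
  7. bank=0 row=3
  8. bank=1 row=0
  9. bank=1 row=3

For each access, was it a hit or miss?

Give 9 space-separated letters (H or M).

Answer: M M M M M M M H M

Derivation:
Acc 1: bank0 row0 -> MISS (open row0); precharges=0
Acc 2: bank1 row3 -> MISS (open row3); precharges=0
Acc 3: bank0 row3 -> MISS (open row3); precharges=1
Acc 4: bank0 row4 -> MISS (open row4); precharges=2
Acc 5: bank1 row2 -> MISS (open row2); precharges=3
Acc 6: bank1 row0 -> MISS (open row0); precharges=4
Acc 7: bank0 row3 -> MISS (open row3); precharges=5
Acc 8: bank1 row0 -> HIT
Acc 9: bank1 row3 -> MISS (open row3); precharges=6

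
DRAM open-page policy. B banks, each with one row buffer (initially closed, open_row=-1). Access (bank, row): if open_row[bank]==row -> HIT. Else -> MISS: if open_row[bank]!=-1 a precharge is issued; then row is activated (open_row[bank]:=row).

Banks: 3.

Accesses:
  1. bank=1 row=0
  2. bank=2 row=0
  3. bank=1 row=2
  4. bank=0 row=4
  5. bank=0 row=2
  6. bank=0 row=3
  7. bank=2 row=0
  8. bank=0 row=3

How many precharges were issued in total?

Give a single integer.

Acc 1: bank1 row0 -> MISS (open row0); precharges=0
Acc 2: bank2 row0 -> MISS (open row0); precharges=0
Acc 3: bank1 row2 -> MISS (open row2); precharges=1
Acc 4: bank0 row4 -> MISS (open row4); precharges=1
Acc 5: bank0 row2 -> MISS (open row2); precharges=2
Acc 6: bank0 row3 -> MISS (open row3); precharges=3
Acc 7: bank2 row0 -> HIT
Acc 8: bank0 row3 -> HIT

Answer: 3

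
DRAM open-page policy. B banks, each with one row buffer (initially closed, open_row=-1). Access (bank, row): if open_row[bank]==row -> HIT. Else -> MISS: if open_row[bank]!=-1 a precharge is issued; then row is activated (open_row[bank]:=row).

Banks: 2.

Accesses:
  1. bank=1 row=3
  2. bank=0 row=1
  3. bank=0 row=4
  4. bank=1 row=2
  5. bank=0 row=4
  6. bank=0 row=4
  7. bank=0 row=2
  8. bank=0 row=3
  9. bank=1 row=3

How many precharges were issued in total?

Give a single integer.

Acc 1: bank1 row3 -> MISS (open row3); precharges=0
Acc 2: bank0 row1 -> MISS (open row1); precharges=0
Acc 3: bank0 row4 -> MISS (open row4); precharges=1
Acc 4: bank1 row2 -> MISS (open row2); precharges=2
Acc 5: bank0 row4 -> HIT
Acc 6: bank0 row4 -> HIT
Acc 7: bank0 row2 -> MISS (open row2); precharges=3
Acc 8: bank0 row3 -> MISS (open row3); precharges=4
Acc 9: bank1 row3 -> MISS (open row3); precharges=5

Answer: 5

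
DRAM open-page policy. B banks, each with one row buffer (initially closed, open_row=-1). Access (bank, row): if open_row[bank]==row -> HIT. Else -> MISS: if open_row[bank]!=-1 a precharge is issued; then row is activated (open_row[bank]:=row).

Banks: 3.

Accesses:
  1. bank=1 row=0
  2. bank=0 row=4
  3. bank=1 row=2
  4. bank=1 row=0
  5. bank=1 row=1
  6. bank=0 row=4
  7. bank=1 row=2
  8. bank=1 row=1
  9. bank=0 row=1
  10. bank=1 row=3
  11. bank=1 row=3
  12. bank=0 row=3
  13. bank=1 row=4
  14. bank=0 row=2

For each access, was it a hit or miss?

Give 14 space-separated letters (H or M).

Answer: M M M M M H M M M M H M M M

Derivation:
Acc 1: bank1 row0 -> MISS (open row0); precharges=0
Acc 2: bank0 row4 -> MISS (open row4); precharges=0
Acc 3: bank1 row2 -> MISS (open row2); precharges=1
Acc 4: bank1 row0 -> MISS (open row0); precharges=2
Acc 5: bank1 row1 -> MISS (open row1); precharges=3
Acc 6: bank0 row4 -> HIT
Acc 7: bank1 row2 -> MISS (open row2); precharges=4
Acc 8: bank1 row1 -> MISS (open row1); precharges=5
Acc 9: bank0 row1 -> MISS (open row1); precharges=6
Acc 10: bank1 row3 -> MISS (open row3); precharges=7
Acc 11: bank1 row3 -> HIT
Acc 12: bank0 row3 -> MISS (open row3); precharges=8
Acc 13: bank1 row4 -> MISS (open row4); precharges=9
Acc 14: bank0 row2 -> MISS (open row2); precharges=10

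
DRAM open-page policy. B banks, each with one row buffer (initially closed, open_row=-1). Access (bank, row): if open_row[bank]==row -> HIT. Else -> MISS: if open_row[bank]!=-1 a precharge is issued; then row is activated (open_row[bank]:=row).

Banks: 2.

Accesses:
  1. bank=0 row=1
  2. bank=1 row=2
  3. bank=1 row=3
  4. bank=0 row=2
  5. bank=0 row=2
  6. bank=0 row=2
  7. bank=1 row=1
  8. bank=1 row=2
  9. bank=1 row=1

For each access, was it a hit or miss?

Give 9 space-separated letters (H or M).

Acc 1: bank0 row1 -> MISS (open row1); precharges=0
Acc 2: bank1 row2 -> MISS (open row2); precharges=0
Acc 3: bank1 row3 -> MISS (open row3); precharges=1
Acc 4: bank0 row2 -> MISS (open row2); precharges=2
Acc 5: bank0 row2 -> HIT
Acc 6: bank0 row2 -> HIT
Acc 7: bank1 row1 -> MISS (open row1); precharges=3
Acc 8: bank1 row2 -> MISS (open row2); precharges=4
Acc 9: bank1 row1 -> MISS (open row1); precharges=5

Answer: M M M M H H M M M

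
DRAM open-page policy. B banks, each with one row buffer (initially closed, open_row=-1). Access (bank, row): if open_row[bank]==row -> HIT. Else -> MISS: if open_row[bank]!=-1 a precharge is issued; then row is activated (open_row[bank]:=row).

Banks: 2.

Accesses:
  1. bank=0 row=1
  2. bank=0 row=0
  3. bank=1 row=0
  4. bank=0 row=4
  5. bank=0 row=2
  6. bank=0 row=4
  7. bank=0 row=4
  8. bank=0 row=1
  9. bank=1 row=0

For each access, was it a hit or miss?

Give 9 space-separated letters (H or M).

Acc 1: bank0 row1 -> MISS (open row1); precharges=0
Acc 2: bank0 row0 -> MISS (open row0); precharges=1
Acc 3: bank1 row0 -> MISS (open row0); precharges=1
Acc 4: bank0 row4 -> MISS (open row4); precharges=2
Acc 5: bank0 row2 -> MISS (open row2); precharges=3
Acc 6: bank0 row4 -> MISS (open row4); precharges=4
Acc 7: bank0 row4 -> HIT
Acc 8: bank0 row1 -> MISS (open row1); precharges=5
Acc 9: bank1 row0 -> HIT

Answer: M M M M M M H M H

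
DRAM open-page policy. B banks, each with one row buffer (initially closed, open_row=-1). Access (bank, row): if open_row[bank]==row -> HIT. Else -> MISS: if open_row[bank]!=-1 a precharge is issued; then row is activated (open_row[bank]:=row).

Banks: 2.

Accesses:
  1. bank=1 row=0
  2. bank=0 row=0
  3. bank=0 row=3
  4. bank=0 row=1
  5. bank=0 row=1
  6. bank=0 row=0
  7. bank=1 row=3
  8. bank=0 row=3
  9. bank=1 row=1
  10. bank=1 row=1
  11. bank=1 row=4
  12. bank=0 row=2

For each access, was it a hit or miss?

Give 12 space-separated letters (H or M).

Answer: M M M M H M M M M H M M

Derivation:
Acc 1: bank1 row0 -> MISS (open row0); precharges=0
Acc 2: bank0 row0 -> MISS (open row0); precharges=0
Acc 3: bank0 row3 -> MISS (open row3); precharges=1
Acc 4: bank0 row1 -> MISS (open row1); precharges=2
Acc 5: bank0 row1 -> HIT
Acc 6: bank0 row0 -> MISS (open row0); precharges=3
Acc 7: bank1 row3 -> MISS (open row3); precharges=4
Acc 8: bank0 row3 -> MISS (open row3); precharges=5
Acc 9: bank1 row1 -> MISS (open row1); precharges=6
Acc 10: bank1 row1 -> HIT
Acc 11: bank1 row4 -> MISS (open row4); precharges=7
Acc 12: bank0 row2 -> MISS (open row2); precharges=8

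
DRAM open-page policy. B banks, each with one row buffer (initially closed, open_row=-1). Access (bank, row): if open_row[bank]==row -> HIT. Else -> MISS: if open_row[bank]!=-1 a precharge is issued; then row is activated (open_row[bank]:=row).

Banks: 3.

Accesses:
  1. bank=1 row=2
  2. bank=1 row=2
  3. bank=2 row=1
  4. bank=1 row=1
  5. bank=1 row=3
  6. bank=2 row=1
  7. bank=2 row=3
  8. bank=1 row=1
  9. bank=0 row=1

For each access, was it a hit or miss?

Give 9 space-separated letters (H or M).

Answer: M H M M M H M M M

Derivation:
Acc 1: bank1 row2 -> MISS (open row2); precharges=0
Acc 2: bank1 row2 -> HIT
Acc 3: bank2 row1 -> MISS (open row1); precharges=0
Acc 4: bank1 row1 -> MISS (open row1); precharges=1
Acc 5: bank1 row3 -> MISS (open row3); precharges=2
Acc 6: bank2 row1 -> HIT
Acc 7: bank2 row3 -> MISS (open row3); precharges=3
Acc 8: bank1 row1 -> MISS (open row1); precharges=4
Acc 9: bank0 row1 -> MISS (open row1); precharges=4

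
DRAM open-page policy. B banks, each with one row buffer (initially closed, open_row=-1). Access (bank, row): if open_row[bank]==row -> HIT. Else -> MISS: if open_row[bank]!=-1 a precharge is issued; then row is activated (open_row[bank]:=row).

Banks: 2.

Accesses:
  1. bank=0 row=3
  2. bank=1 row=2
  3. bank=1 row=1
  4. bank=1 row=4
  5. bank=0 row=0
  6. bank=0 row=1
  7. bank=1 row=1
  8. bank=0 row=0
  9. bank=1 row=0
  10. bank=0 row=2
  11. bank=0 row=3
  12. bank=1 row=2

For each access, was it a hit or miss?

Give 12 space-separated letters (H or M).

Answer: M M M M M M M M M M M M

Derivation:
Acc 1: bank0 row3 -> MISS (open row3); precharges=0
Acc 2: bank1 row2 -> MISS (open row2); precharges=0
Acc 3: bank1 row1 -> MISS (open row1); precharges=1
Acc 4: bank1 row4 -> MISS (open row4); precharges=2
Acc 5: bank0 row0 -> MISS (open row0); precharges=3
Acc 6: bank0 row1 -> MISS (open row1); precharges=4
Acc 7: bank1 row1 -> MISS (open row1); precharges=5
Acc 8: bank0 row0 -> MISS (open row0); precharges=6
Acc 9: bank1 row0 -> MISS (open row0); precharges=7
Acc 10: bank0 row2 -> MISS (open row2); precharges=8
Acc 11: bank0 row3 -> MISS (open row3); precharges=9
Acc 12: bank1 row2 -> MISS (open row2); precharges=10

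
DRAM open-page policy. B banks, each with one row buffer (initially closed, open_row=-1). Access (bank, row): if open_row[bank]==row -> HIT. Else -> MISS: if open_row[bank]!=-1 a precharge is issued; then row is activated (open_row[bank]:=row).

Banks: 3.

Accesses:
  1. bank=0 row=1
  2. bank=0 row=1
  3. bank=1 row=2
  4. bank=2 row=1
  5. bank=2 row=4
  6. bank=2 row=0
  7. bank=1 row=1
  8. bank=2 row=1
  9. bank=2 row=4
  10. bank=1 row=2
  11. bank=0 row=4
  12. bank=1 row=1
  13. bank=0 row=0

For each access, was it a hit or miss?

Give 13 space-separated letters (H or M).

Acc 1: bank0 row1 -> MISS (open row1); precharges=0
Acc 2: bank0 row1 -> HIT
Acc 3: bank1 row2 -> MISS (open row2); precharges=0
Acc 4: bank2 row1 -> MISS (open row1); precharges=0
Acc 5: bank2 row4 -> MISS (open row4); precharges=1
Acc 6: bank2 row0 -> MISS (open row0); precharges=2
Acc 7: bank1 row1 -> MISS (open row1); precharges=3
Acc 8: bank2 row1 -> MISS (open row1); precharges=4
Acc 9: bank2 row4 -> MISS (open row4); precharges=5
Acc 10: bank1 row2 -> MISS (open row2); precharges=6
Acc 11: bank0 row4 -> MISS (open row4); precharges=7
Acc 12: bank1 row1 -> MISS (open row1); precharges=8
Acc 13: bank0 row0 -> MISS (open row0); precharges=9

Answer: M H M M M M M M M M M M M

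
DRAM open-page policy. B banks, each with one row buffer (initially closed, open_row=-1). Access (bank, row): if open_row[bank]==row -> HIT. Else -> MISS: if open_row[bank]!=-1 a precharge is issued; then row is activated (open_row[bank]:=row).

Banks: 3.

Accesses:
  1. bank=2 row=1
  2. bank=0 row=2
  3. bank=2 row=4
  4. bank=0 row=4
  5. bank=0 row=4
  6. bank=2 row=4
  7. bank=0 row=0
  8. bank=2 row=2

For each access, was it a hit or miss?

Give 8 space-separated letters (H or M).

Answer: M M M M H H M M

Derivation:
Acc 1: bank2 row1 -> MISS (open row1); precharges=0
Acc 2: bank0 row2 -> MISS (open row2); precharges=0
Acc 3: bank2 row4 -> MISS (open row4); precharges=1
Acc 4: bank0 row4 -> MISS (open row4); precharges=2
Acc 5: bank0 row4 -> HIT
Acc 6: bank2 row4 -> HIT
Acc 7: bank0 row0 -> MISS (open row0); precharges=3
Acc 8: bank2 row2 -> MISS (open row2); precharges=4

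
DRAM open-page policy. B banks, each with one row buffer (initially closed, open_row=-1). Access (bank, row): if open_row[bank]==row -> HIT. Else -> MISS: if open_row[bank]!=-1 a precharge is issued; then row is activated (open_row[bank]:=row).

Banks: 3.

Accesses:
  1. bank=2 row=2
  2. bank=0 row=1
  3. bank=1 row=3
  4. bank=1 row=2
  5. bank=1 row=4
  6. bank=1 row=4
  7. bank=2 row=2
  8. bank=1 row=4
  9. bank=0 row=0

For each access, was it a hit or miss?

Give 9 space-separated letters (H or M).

Acc 1: bank2 row2 -> MISS (open row2); precharges=0
Acc 2: bank0 row1 -> MISS (open row1); precharges=0
Acc 3: bank1 row3 -> MISS (open row3); precharges=0
Acc 4: bank1 row2 -> MISS (open row2); precharges=1
Acc 5: bank1 row4 -> MISS (open row4); precharges=2
Acc 6: bank1 row4 -> HIT
Acc 7: bank2 row2 -> HIT
Acc 8: bank1 row4 -> HIT
Acc 9: bank0 row0 -> MISS (open row0); precharges=3

Answer: M M M M M H H H M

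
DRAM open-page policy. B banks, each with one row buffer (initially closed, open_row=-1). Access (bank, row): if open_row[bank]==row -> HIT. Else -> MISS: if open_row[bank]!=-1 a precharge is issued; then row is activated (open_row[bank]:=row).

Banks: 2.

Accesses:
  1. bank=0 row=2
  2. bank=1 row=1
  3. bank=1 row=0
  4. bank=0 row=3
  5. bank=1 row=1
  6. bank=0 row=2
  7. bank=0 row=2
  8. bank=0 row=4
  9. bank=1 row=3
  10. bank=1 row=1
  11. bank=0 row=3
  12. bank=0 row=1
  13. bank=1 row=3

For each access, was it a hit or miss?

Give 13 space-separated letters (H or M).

Answer: M M M M M M H M M M M M M

Derivation:
Acc 1: bank0 row2 -> MISS (open row2); precharges=0
Acc 2: bank1 row1 -> MISS (open row1); precharges=0
Acc 3: bank1 row0 -> MISS (open row0); precharges=1
Acc 4: bank0 row3 -> MISS (open row3); precharges=2
Acc 5: bank1 row1 -> MISS (open row1); precharges=3
Acc 6: bank0 row2 -> MISS (open row2); precharges=4
Acc 7: bank0 row2 -> HIT
Acc 8: bank0 row4 -> MISS (open row4); precharges=5
Acc 9: bank1 row3 -> MISS (open row3); precharges=6
Acc 10: bank1 row1 -> MISS (open row1); precharges=7
Acc 11: bank0 row3 -> MISS (open row3); precharges=8
Acc 12: bank0 row1 -> MISS (open row1); precharges=9
Acc 13: bank1 row3 -> MISS (open row3); precharges=10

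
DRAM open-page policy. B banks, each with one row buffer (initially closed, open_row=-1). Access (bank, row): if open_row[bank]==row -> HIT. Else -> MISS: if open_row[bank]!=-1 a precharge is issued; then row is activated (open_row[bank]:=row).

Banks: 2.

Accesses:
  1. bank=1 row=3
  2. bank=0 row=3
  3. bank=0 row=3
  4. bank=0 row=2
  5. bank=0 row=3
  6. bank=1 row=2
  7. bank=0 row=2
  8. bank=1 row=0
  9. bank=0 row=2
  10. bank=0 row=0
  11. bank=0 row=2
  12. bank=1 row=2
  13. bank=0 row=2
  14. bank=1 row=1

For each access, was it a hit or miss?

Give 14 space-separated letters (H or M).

Answer: M M H M M M M M H M M M H M

Derivation:
Acc 1: bank1 row3 -> MISS (open row3); precharges=0
Acc 2: bank0 row3 -> MISS (open row3); precharges=0
Acc 3: bank0 row3 -> HIT
Acc 4: bank0 row2 -> MISS (open row2); precharges=1
Acc 5: bank0 row3 -> MISS (open row3); precharges=2
Acc 6: bank1 row2 -> MISS (open row2); precharges=3
Acc 7: bank0 row2 -> MISS (open row2); precharges=4
Acc 8: bank1 row0 -> MISS (open row0); precharges=5
Acc 9: bank0 row2 -> HIT
Acc 10: bank0 row0 -> MISS (open row0); precharges=6
Acc 11: bank0 row2 -> MISS (open row2); precharges=7
Acc 12: bank1 row2 -> MISS (open row2); precharges=8
Acc 13: bank0 row2 -> HIT
Acc 14: bank1 row1 -> MISS (open row1); precharges=9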